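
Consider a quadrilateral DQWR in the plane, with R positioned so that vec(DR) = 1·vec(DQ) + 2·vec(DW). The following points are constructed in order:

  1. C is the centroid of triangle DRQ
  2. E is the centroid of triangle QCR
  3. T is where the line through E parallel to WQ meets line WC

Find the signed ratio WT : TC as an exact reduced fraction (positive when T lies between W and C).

Assign D = (0, 0), Q = (1, 0), W = (0, 1), R = (1, 2) — the answer is frame-independent, so this choice is without loss of generality.
1. C is the centroid of triangle DRQ ⇒ C = (2/3, 2/3)
2. E is the centroid of triangle QCR ⇒ E = (8/9, 8/9)
3. T is where the line through E parallel to WQ meets line WC ⇒ T = (14/9, 2/9)
T = W + t·(C−W) with t = 7/3, so WT:TC = t:(1−t) = 7/3:-4/3

WT:TC = -7/4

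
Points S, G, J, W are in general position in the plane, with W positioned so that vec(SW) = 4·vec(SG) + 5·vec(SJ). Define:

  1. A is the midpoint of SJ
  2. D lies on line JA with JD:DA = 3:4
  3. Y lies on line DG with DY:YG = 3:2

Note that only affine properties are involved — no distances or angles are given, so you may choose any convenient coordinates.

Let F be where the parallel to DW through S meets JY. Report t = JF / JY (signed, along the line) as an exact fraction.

Assign S = (0, 0), G = (1, 0), J = (0, 1), W = (4, 5) — the answer is frame-independent, so this choice is without loss of generality.
1. A is the midpoint of SJ ⇒ A = (0, 1/2)
2. D lies on line JA with JD:DA = 3:4 ⇒ D = (0, 11/14)
3. Y lies on line DG with DY:YG = 3:2 ⇒ Y = (3/5, 11/35)
through S parallel to DW: direction (4, 59/14); meets JY at F = (56/123, 59/123)
F = J + t·(Y−J) with t = 280/369

t = 280/369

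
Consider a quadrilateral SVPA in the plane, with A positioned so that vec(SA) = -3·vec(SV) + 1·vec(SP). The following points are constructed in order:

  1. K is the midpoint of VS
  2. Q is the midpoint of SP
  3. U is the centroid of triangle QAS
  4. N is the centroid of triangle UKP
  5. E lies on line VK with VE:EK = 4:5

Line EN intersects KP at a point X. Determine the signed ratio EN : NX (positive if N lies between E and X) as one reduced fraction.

EN:NX = -5/3

Assign S = (0, 0), V = (1, 0), P = (0, 1), A = (-3, 1) — the answer is frame-independent, so this choice is without loss of generality.
1. K is the midpoint of VS ⇒ K = (1/2, 0)
2. Q is the midpoint of SP ⇒ Q = (0, 1/2)
3. U is the centroid of triangle QAS ⇒ U = (-1, 1/2)
4. N is the centroid of triangle UKP ⇒ N = (-1/6, 1/2)
5. E lies on line VK with VE:EK = 4:5 ⇒ E = (7/9, 0)
line EN meets KP at X = (2/5, 1/5)
N = E + t·(X−E) with t = 5/2, so EN:NX = 5/2:-3/2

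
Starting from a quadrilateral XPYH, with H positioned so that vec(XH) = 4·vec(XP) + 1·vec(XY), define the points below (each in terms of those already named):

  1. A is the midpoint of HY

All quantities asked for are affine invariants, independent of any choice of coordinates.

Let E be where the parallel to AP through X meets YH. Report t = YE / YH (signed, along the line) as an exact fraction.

t = 1/4

Assign X = (0, 0), P = (1, 0), Y = (0, 1), H = (4, 1) — the answer is frame-independent, so this choice is without loss of generality.
1. A is the midpoint of HY ⇒ A = (2, 1)
through X parallel to AP: direction (-1, -1); meets YH at E = (1, 1)
E = Y + t·(H−Y) with t = 1/4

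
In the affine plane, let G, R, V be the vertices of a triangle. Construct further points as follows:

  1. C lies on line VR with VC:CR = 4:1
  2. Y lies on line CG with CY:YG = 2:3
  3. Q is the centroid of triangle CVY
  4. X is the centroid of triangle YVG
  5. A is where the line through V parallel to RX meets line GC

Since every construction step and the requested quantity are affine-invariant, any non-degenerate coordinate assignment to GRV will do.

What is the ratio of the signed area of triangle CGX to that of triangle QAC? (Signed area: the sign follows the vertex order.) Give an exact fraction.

Assign G = (0, 0), R = (1, 0), V = (0, 1) — the answer is frame-independent, so this choice is without loss of generality.
1. C lies on line VR with VC:CR = 4:1 ⇒ C = (4/5, 1/5)
2. Y lies on line CG with CY:YG = 2:3 ⇒ Y = (12/25, 3/25)
3. Q is the centroid of triangle CVY ⇒ Q = (32/75, 11/25)
4. X is the centroid of triangle YVG ⇒ X = (4/25, 28/75)
5. A is where the line through V parallel to RX meets line GC ⇒ A = (36/25, 9/25)
2·[CGX] = -4/15, 2·[QAC] = -16/75
[CGX]:[QAC] = -4/15:-16/75 = 5/4

[CGX]:[QAC] = 5/4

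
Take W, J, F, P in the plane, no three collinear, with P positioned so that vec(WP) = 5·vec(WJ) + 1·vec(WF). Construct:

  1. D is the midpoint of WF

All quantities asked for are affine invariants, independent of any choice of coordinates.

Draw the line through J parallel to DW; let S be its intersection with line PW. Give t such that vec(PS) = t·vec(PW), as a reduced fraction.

Set W = (0, 0), J = (1, 0), F = (0, 1), P = (5, 1); any affine frame gives the same invariant.
1. D is the midpoint of WF ⇒ D = (0, 1/2)
through J parallel to DW: direction (0, -1/2); meets PW at S = (1, 1/5)
S = P + t·(W−P) with t = 4/5

t = 4/5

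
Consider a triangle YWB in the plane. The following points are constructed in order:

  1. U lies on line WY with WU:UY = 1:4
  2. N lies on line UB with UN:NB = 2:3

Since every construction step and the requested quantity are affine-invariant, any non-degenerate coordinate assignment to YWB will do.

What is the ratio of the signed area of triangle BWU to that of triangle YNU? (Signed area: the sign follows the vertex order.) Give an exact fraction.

Choose coordinates Y = (0, 0), W = (1, 0), B = (0, 1).
1. U lies on line WY with WU:UY = 1:4 ⇒ U = (4/5, 0)
2. N lies on line UB with UN:NB = 2:3 ⇒ N = (12/25, 2/5)
2·[BWU] = -1/5, 2·[YNU] = -8/25
[BWU]:[YNU] = -1/5:-8/25 = 5/8

[BWU]:[YNU] = 5/8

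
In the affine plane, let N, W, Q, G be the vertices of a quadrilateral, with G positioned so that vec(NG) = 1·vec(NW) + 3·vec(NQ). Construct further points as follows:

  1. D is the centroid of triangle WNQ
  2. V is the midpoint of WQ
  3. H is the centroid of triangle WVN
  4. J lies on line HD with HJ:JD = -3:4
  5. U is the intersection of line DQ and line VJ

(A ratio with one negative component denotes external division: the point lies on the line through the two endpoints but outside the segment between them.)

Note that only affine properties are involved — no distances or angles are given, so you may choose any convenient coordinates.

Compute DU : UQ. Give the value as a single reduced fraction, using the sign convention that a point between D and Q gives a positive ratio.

DU:UQ = -4/3

Set N = (0, 0), W = (1, 0), Q = (0, 1), G = (1, 3); any affine frame gives the same invariant.
1. D is the centroid of triangle WNQ ⇒ D = (1/3, 1/3)
2. V is the midpoint of WQ ⇒ V = (1/2, 1/2)
3. H is the centroid of triangle WVN ⇒ H = (1/2, 1/6)
4. J lies on line HD with HJ:JD = -3:4 ⇒ J = (1, -1/3)
5. U is the intersection of line DQ and line VJ ⇒ U = (-1, 3)
U = D + t·(Q−D) with t = 4, so DU:UQ = t:(1−t) = 4:-3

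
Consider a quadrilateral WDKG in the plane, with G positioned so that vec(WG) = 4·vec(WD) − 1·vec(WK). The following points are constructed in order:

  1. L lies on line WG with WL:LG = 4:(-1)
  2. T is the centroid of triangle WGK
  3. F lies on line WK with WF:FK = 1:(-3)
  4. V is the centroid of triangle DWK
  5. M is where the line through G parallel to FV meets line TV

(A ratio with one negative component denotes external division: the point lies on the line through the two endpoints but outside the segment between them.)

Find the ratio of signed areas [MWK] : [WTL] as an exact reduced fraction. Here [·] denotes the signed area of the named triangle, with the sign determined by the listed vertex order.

[MWK]:[WTL] = 309/136

Choose coordinates W = (0, 0), D = (1, 0), K = (0, 1), G = (4, -1).
1. L lies on line WG with WL:LG = 4:(-1) ⇒ L = (16/3, -4/3)
2. T is the centroid of triangle WGK ⇒ T = (4/3, 0)
3. F lies on line WK with WF:FK = 1:(-3) ⇒ F = (0, -1/2)
4. V is the centroid of triangle DWK ⇒ V = (1/3, 1/3)
5. M is where the line through G parallel to FV meets line TV ⇒ M = (206/51, -46/51)
2·[MWK] = -206/51, 2·[WTL] = -16/9
[MWK]:[WTL] = -206/51:-16/9 = 309/136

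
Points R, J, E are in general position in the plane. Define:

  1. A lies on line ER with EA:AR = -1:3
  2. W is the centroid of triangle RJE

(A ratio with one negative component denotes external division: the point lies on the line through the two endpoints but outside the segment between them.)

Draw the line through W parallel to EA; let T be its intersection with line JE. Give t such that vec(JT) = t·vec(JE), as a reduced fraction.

t = 2/3

Choose coordinates R = (0, 0), J = (1, 0), E = (0, 1).
1. A lies on line ER with EA:AR = -1:3 ⇒ A = (0, 3/2)
2. W is the centroid of triangle RJE ⇒ W = (1/3, 1/3)
through W parallel to EA: direction (0, 1/2); meets JE at T = (1/3, 2/3)
T = J + t·(E−J) with t = 2/3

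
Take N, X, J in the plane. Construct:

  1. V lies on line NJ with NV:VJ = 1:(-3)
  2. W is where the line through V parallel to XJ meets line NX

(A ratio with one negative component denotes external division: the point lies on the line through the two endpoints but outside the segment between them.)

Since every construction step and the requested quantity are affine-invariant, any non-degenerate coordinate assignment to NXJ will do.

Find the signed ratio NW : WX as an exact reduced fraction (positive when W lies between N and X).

Work in coordinates with N = (0, 0), X = (1, 0), J = (0, 1).
1. V lies on line NJ with NV:VJ = 1:(-3) ⇒ V = (0, -1/2)
2. W is where the line through V parallel to XJ meets line NX ⇒ W = (-1/2, 0)
W = N + t·(X−N) with t = -1/2, so NW:WX = t:(1−t) = -1/2:3/2

NW:WX = -1/3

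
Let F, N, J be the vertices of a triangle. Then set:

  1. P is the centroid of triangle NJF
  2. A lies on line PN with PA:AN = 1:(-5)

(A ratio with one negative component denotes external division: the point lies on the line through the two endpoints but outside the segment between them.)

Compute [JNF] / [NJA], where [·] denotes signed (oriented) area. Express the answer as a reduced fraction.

[JNF]:[NJA] = -12/5

Assign F = (0, 0), N = (1, 0), J = (0, 1) — the answer is frame-independent, so this choice is without loss of generality.
1. P is the centroid of triangle NJF ⇒ P = (1/3, 1/3)
2. A lies on line PN with PA:AN = 1:(-5) ⇒ A = (1/6, 5/12)
2·[JNF] = -1, 2·[NJA] = 5/12
[JNF]:[NJA] = -1:5/12 = -12/5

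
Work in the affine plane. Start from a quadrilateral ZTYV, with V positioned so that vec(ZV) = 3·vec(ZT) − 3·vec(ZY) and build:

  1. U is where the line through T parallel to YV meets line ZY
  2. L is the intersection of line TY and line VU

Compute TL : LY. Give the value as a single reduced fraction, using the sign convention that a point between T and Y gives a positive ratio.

Choose coordinates Z = (0, 0), T = (1, 0), Y = (0, 1), V = (3, -3).
1. U is where the line through T parallel to YV meets line ZY ⇒ U = (0, 4/3)
2. L is the intersection of line TY and line VU ⇒ L = (3/4, 1/4)
L = T + t·(Y−T) with t = 1/4, so TL:LY = t:(1−t) = 1/4:3/4

TL:LY = 1/3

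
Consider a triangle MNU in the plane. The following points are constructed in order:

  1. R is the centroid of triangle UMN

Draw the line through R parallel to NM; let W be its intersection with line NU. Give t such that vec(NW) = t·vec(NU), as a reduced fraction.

t = 1/3

Choose coordinates M = (0, 0), N = (1, 0), U = (0, 1).
1. R is the centroid of triangle UMN ⇒ R = (1/3, 1/3)
through R parallel to NM: direction (-1, 0); meets NU at W = (2/3, 1/3)
W = N + t·(U−N) with t = 1/3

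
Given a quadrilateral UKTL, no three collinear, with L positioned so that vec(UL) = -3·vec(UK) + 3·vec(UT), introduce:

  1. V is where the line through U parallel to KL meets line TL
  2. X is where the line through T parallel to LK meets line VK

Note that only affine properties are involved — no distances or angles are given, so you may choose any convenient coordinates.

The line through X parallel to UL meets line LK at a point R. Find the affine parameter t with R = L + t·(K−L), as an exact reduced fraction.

Work in coordinates with U = (0, 0), K = (1, 0), T = (0, 1), L = (-3, 3).
1. V is where the line through U parallel to KL meets line TL ⇒ V = (-12, 9)
2. X is where the line through T parallel to LK meets line VK ⇒ X = (16/3, -3)
through X parallel to UL: direction (-3, 3); meets LK at R = (19/3, -4)
R = L + t·(K−L) with t = 7/3

t = 7/3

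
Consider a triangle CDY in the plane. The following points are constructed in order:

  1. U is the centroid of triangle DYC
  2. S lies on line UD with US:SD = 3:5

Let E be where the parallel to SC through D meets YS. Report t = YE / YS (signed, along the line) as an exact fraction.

Set C = (0, 0), D = (1, 0), Y = (0, 1); any affine frame gives the same invariant.
1. U is the centroid of triangle DYC ⇒ U = (1/3, 1/3)
2. S lies on line UD with US:SD = 3:5 ⇒ S = (7/12, 5/24)
through D parallel to SC: direction (-7/12, -5/24); meets YS at E = (19/24, -25/336)
E = Y + t·(S−Y) with t = 19/14

t = 19/14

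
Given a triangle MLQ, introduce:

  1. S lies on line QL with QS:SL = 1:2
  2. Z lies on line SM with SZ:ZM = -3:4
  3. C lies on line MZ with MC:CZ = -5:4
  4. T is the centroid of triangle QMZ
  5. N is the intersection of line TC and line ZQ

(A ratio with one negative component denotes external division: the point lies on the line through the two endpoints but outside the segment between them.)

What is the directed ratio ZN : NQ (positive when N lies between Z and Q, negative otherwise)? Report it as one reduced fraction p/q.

ZN:NQ = 4/9

Work in coordinates with M = (0, 0), L = (1, 0), Q = (0, 1).
1. S lies on line QL with QS:SL = 1:2 ⇒ S = (1/3, 2/3)
2. Z lies on line SM with SZ:ZM = -3:4 ⇒ Z = (4/3, 8/3)
3. C lies on line MZ with MC:CZ = -5:4 ⇒ C = (20/3, 40/3)
4. T is the centroid of triangle QMZ ⇒ T = (4/9, 11/9)
5. N is the intersection of line TC and line ZQ ⇒ N = (12/13, 28/13)
N = Z + t·(Q−Z) with t = 4/13, so ZN:NQ = t:(1−t) = 4/13:9/13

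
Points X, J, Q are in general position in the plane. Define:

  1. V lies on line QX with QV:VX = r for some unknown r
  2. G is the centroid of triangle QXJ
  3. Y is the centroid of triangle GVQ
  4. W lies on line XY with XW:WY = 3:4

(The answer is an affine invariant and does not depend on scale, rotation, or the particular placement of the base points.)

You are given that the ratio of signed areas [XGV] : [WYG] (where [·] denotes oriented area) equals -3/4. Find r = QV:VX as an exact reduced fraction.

Set X = (0, 0), J = (1, 0), Q = (0, 1); any affine frame gives the same invariant.
1. With QV:VX = r, write λ = r/(r+1) so V = Q + λ·(X−Q); V is affine-linear in λ
2. G is the centroid of triangle QXJ ⇒ G = (1/3, 1/3)
3. Y is the centroid of triangle GVQ ⇒ Y is an affine combination of earlier points and hence also affine-linear in λ
4. W lies on line XY with XW:WY = 3:4 ⇒ W is an affine combination of earlier points and hence also affine-linear in λ
Every point depending on V is an affine combination of V and λ-independent points, so each such coordinate is linear in λ; the λ² term in each signed area is a multiple of (X−Q)×(X−Q) = 0, so 2·[XGV] and 2·[WYG] are each linear in λ. Evaluating at λ=0 and λ=1:
  2·[XGV] = -1/3·λ + 1/3,   2·[WYG] = 4/63·λ − 8/63
So [XGV]:[WYG] = (-1/3·λ + 1/3) / (4/63·λ − 8/63). Setting this equal to -3/4:
  -1/3·λ + 1/3 = -3/4·(4/63·λ − 8/63)  ⇒  λ = 5/6
Then r = λ/(1−λ) = (5/6)/(1/6) = 5. Check: with r = 5, V = (0, 1/6) and [XGV]:[WYG] = -3/4 as required.

r = 5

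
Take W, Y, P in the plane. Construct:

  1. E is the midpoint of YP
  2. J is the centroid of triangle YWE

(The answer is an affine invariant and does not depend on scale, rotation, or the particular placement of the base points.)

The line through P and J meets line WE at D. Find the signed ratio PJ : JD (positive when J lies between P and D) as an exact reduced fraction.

PJ:JD = -4

Set W = (0, 0), Y = (1, 0), P = (0, 1); any affine frame gives the same invariant.
1. E is the midpoint of YP ⇒ E = (1/2, 1/2)
2. J is the centroid of triangle YWE ⇒ J = (1/2, 1/6)
line PJ meets WE at D = (3/8, 3/8)
J = P + t·(D−P) with t = 4/3, so PJ:JD = 4/3:-1/3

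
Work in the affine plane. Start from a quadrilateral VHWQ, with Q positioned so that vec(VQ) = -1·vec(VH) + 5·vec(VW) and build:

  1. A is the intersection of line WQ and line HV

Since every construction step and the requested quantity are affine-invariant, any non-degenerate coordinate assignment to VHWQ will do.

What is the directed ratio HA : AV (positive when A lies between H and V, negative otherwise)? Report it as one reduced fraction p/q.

Assign V = (0, 0), H = (1, 0), W = (0, 1), Q = (-1, 5) — the answer is frame-independent, so this choice is without loss of generality.
1. A is the intersection of line WQ and line HV ⇒ A = (1/4, 0)
A = H + t·(V−H) with t = 3/4, so HA:AV = t:(1−t) = 3/4:1/4

HA:AV = 3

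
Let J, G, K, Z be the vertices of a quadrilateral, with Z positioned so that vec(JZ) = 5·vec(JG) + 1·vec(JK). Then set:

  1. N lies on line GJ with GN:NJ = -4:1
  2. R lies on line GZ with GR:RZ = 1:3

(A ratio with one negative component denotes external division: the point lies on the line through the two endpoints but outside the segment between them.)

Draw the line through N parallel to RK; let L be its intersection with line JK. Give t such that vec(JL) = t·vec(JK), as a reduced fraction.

Set J = (0, 0), G = (1, 0), K = (0, 1), Z = (5, 1); any affine frame gives the same invariant.
1. N lies on line GJ with GN:NJ = -4:1 ⇒ N = (-1/3, 0)
2. R lies on line GZ with GR:RZ = 1:3 ⇒ R = (2, 1/4)
through N parallel to RK: direction (-2, 3/4); meets JK at L = (0, -1/8)
L = J + t·(K−J) with t = -1/8

t = -1/8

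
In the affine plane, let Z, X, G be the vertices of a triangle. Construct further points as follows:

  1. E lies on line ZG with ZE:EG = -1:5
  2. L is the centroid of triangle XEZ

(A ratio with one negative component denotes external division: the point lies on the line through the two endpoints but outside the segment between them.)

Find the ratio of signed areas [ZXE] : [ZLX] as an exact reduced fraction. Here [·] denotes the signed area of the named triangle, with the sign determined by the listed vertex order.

[ZXE]:[ZLX] = -3

Work in coordinates with Z = (0, 0), X = (1, 0), G = (0, 1).
1. E lies on line ZG with ZE:EG = -1:5 ⇒ E = (0, -1/4)
2. L is the centroid of triangle XEZ ⇒ L = (1/3, -1/12)
2·[ZXE] = -1/4, 2·[ZLX] = 1/12
[ZXE]:[ZLX] = -1/4:1/12 = -3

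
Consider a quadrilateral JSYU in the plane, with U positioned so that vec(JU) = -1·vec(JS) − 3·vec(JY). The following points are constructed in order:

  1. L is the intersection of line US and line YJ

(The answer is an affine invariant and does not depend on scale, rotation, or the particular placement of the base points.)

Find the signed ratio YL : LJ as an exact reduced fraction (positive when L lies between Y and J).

Assign J = (0, 0), S = (1, 0), Y = (0, 1), U = (-1, -3) — the answer is frame-independent, so this choice is without loss of generality.
1. L is the intersection of line US and line YJ ⇒ L = (0, -3/2)
L = Y + t·(J−Y) with t = 5/2, so YL:LJ = t:(1−t) = 5/2:-3/2

YL:LJ = -5/3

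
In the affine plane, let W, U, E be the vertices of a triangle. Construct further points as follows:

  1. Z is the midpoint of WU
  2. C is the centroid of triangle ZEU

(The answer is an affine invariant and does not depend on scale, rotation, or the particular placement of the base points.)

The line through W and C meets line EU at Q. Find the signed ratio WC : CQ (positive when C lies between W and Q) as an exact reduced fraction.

Set W = (0, 0), U = (1, 0), E = (0, 1); any affine frame gives the same invariant.
1. Z is the midpoint of WU ⇒ Z = (1/2, 0)
2. C is the centroid of triangle ZEU ⇒ C = (1/2, 1/3)
line WC meets EU at Q = (3/5, 2/5)
C = W + t·(Q−W) with t = 5/6, so WC:CQ = 5/6:1/6

WC:CQ = 5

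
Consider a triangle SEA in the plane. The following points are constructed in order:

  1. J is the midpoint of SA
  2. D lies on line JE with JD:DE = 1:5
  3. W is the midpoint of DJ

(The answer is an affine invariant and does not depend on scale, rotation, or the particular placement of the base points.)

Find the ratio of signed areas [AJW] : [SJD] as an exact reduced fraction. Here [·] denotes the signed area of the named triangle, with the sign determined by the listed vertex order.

Choose coordinates S = (0, 0), E = (1, 0), A = (0, 1).
1. J is the midpoint of SA ⇒ J = (0, 1/2)
2. D lies on line JE with JD:DE = 1:5 ⇒ D = (1/6, 5/12)
3. W is the midpoint of DJ ⇒ W = (1/12, 11/24)
2·[AJW] = 1/24, 2·[SJD] = -1/12
[AJW]:[SJD] = 1/24:-1/12 = -1/2

[AJW]:[SJD] = -1/2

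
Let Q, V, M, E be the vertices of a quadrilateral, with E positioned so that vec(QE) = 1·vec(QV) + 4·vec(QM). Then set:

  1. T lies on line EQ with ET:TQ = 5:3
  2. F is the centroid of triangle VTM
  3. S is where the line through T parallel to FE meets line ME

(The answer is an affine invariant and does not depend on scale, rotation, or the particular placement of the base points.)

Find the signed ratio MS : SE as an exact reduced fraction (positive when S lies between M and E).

MS:SE = 22/15

Assign Q = (0, 0), V = (1, 0), M = (0, 1), E = (1, 4) — the answer is frame-independent, so this choice is without loss of generality.
1. T lies on line EQ with ET:TQ = 5:3 ⇒ T = (3/8, 3/2)
2. F is the centroid of triangle VTM ⇒ F = (11/24, 5/6)
3. S is where the line through T parallel to FE meets line ME ⇒ S = (22/37, 103/37)
S = M + t·(E−M) with t = 22/37, so MS:SE = t:(1−t) = 22/37:15/37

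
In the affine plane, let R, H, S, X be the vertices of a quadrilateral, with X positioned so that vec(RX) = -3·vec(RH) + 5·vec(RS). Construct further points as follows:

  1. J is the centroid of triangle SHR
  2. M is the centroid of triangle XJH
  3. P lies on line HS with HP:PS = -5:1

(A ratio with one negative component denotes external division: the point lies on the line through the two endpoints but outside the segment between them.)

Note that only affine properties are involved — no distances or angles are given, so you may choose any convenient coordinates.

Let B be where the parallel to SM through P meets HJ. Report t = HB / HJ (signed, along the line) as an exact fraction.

t = 5/6

Work in coordinates with R = (0, 0), H = (1, 0), S = (0, 1), X = (-3, 5).
1. J is the centroid of triangle SHR ⇒ J = (1/3, 1/3)
2. M is the centroid of triangle XJH ⇒ M = (-5/9, 16/9)
3. P lies on line HS with HP:PS = -5:1 ⇒ P = (-1/4, 5/4)
through P parallel to SM: direction (-5/9, 7/9); meets HJ at B = (4/9, 5/18)
B = H + t·(J−H) with t = 5/6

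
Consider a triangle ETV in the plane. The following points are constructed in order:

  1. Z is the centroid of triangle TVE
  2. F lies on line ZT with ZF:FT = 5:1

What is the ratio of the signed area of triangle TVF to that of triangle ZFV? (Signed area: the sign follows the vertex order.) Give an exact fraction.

[TVF]:[ZFV] = 1/5

Assign E = (0, 0), T = (1, 0), V = (0, 1) — the answer is frame-independent, so this choice is without loss of generality.
1. Z is the centroid of triangle TVE ⇒ Z = (1/3, 1/3)
2. F lies on line ZT with ZF:FT = 5:1 ⇒ F = (8/9, 1/18)
2·[TVF] = 1/18, 2·[ZFV] = 5/18
[TVF]:[ZFV] = 1/18:5/18 = 1/5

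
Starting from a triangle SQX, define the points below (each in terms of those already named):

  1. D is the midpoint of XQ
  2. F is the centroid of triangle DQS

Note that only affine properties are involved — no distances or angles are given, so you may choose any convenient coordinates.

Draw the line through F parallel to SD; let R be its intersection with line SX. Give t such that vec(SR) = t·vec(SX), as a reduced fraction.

t = -1/3

Work in coordinates with S = (0, 0), Q = (1, 0), X = (0, 1).
1. D is the midpoint of XQ ⇒ D = (1/2, 1/2)
2. F is the centroid of triangle DQS ⇒ F = (1/2, 1/6)
through F parallel to SD: direction (1/2, 1/2); meets SX at R = (0, -1/3)
R = S + t·(X−S) with t = -1/3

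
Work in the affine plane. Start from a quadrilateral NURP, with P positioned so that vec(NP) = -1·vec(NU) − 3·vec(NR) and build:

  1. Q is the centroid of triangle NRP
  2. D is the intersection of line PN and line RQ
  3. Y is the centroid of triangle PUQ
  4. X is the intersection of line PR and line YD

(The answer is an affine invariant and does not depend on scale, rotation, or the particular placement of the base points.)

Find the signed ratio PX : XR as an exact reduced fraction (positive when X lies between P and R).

PX:XR = 8/15

Choose coordinates N = (0, 0), U = (1, 0), R = (0, 1), P = (-1, -3).
1. Q is the centroid of triangle NRP ⇒ Q = (-1/3, -2/3)
2. D is the intersection of line PN and line RQ ⇒ D = (-1/2, -3/2)
3. Y is the centroid of triangle PUQ ⇒ Y = (-1/9, -11/9)
4. X is the intersection of line PR and line YD ⇒ X = (-15/23, -37/23)
X = P + t·(R−P) with t = 8/23, so PX:XR = t:(1−t) = 8/23:15/23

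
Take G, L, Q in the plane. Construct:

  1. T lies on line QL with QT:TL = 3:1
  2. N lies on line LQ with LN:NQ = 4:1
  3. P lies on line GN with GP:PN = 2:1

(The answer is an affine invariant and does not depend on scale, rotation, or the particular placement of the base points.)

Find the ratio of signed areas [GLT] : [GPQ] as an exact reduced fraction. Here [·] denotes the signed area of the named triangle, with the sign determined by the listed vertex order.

[GLT]:[GPQ] = 15/8

Choose coordinates G = (0, 0), L = (1, 0), Q = (0, 1).
1. T lies on line QL with QT:TL = 3:1 ⇒ T = (3/4, 1/4)
2. N lies on line LQ with LN:NQ = 4:1 ⇒ N = (1/5, 4/5)
3. P lies on line GN with GP:PN = 2:1 ⇒ P = (2/15, 8/15)
2·[GLT] = 1/4, 2·[GPQ] = 2/15
[GLT]:[GPQ] = 1/4:2/15 = 15/8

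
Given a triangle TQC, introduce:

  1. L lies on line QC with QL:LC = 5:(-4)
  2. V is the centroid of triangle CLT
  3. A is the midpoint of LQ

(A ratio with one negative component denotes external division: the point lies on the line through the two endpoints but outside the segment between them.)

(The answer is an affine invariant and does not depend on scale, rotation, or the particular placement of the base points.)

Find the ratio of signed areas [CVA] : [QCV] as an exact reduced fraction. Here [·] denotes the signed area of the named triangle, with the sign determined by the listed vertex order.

Set T = (0, 0), Q = (1, 0), C = (0, 1); any affine frame gives the same invariant.
1. L lies on line QC with QL:LC = 5:(-4) ⇒ L = (-4, 5)
2. V is the centroid of triangle CLT ⇒ V = (-4/3, 2)
3. A is the midpoint of LQ ⇒ A = (-3/2, 5/2)
2·[CVA] = -1/2, 2·[QCV] = 1/3
[CVA]:[QCV] = -1/2:1/3 = -3/2

[CVA]:[QCV] = -3/2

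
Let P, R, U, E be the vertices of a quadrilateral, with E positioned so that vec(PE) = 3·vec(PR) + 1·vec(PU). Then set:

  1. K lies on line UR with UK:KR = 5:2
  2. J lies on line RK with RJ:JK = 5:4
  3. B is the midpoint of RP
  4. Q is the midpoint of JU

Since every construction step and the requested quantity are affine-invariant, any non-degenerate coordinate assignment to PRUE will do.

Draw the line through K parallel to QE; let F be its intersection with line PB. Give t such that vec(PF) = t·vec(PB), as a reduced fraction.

t = -110/53

Work in coordinates with P = (0, 0), R = (1, 0), U = (0, 1), E = (3, 1).
1. K lies on line UR with UK:KR = 5:2 ⇒ K = (5/7, 2/7)
2. J lies on line RK with RJ:JK = 5:4 ⇒ J = (53/63, 10/63)
3. B is the midpoint of RP ⇒ B = (1/2, 0)
4. Q is the midpoint of JU ⇒ Q = (53/126, 73/126)
through K parallel to QE: direction (325/126, 53/126); meets PB at F = (-55/53, 0)
F = P + t·(B−P) with t = -110/53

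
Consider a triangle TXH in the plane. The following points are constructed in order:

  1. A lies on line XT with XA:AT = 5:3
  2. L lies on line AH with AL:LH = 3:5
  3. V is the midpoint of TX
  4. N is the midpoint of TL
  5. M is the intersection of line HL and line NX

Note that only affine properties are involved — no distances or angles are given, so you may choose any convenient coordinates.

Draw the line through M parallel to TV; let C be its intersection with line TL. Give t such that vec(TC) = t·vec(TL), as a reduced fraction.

Work in coordinates with T = (0, 0), X = (1, 0), H = (0, 1).
1. A lies on line XT with XA:AT = 5:3 ⇒ A = (3/8, 0)
2. L lies on line AH with AL:LH = 3:5 ⇒ L = (15/64, 3/8)
3. V is the midpoint of TX ⇒ V = (1/2, 0)
4. N is the midpoint of TL ⇒ N = (15/128, 3/16)
5. M is the intersection of line HL and line NX ⇒ M = (267/832, 15/104)
through M parallel to TV: direction (1/2, 0); meets TL at C = (75/832, 15/104)
C = T + t·(L−T) with t = 5/13

t = 5/13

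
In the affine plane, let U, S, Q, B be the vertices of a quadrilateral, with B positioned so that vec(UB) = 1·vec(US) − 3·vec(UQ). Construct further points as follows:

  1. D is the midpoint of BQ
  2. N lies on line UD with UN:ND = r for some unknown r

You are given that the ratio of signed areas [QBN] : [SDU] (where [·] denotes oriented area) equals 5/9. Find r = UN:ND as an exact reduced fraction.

r = 4/5

Set U = (0, 0), S = (1, 0), Q = (0, 1), B = (1, -3); any affine frame gives the same invariant.
1. D is the midpoint of BQ ⇒ D = (1/2, -1)
2. With UN:ND = r, write λ = r/(r+1) so N = U + λ·(D−U); N is affine-linear in λ
Every point depending on N is an affine combination of N and λ-independent points, so each such coordinate is linear in λ; the λ² term in each signed area is a multiple of (D−U)×(D−U) = 0, so 2·[QBN] and 2·[SDU] are each linear in λ. Evaluating at λ=0 and λ=1:
  2·[QBN] = λ − 1,   2·[SDU] = -1
So [QBN]:[SDU] = (λ − 1) / (-1). Setting this equal to 5/9:
  λ − 1 = 5/9·(-1)  ⇒  λ = 4/9
Then r = λ/(1−λ) = (4/9)/(5/9) = 4/5. Check: with r = 4/5, N = (2/9, -4/9) and [QBN]:[SDU] = 5/9 as required.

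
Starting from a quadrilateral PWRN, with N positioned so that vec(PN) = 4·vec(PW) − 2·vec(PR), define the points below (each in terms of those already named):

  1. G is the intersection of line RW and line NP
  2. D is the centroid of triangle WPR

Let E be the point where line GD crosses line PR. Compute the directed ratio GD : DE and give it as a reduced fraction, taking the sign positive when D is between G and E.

Choose coordinates P = (0, 0), W = (1, 0), R = (0, 1), N = (4, -2).
1. G is the intersection of line RW and line NP ⇒ G = (2, -1)
2. D is the centroid of triangle WPR ⇒ D = (1/3, 1/3)
line GD meets PR at E = (0, 3/5)
D = G + t·(E−G) with t = 5/6, so GD:DE = 5/6:1/6

GD:DE = 5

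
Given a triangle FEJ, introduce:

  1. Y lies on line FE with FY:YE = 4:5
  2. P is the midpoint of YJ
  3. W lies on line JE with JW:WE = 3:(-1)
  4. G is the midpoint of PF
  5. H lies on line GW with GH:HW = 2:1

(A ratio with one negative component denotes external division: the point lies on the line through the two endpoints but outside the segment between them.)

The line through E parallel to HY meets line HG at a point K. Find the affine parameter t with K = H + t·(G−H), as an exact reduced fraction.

t = 15/7

Assign F = (0, 0), E = (1, 0), J = (0, 1) — the answer is frame-independent, so this choice is without loss of generality.
1. Y lies on line FE with FY:YE = 4:5 ⇒ Y = (4/9, 0)
2. P is the midpoint of YJ ⇒ P = (2/9, 1/2)
3. W lies on line JE with JW:WE = 3:(-1) ⇒ W = (3/2, -1/2)
4. G is the midpoint of PF ⇒ G = (1/9, 1/4)
5. H lies on line GW with GH:HW = 2:1 ⇒ H = (28/27, -1/4)
through E parallel to HY: direction (-16/27, 1/4); meets HG at K = (-179/189, 23/28)
K = H + t·(G−H) with t = 15/7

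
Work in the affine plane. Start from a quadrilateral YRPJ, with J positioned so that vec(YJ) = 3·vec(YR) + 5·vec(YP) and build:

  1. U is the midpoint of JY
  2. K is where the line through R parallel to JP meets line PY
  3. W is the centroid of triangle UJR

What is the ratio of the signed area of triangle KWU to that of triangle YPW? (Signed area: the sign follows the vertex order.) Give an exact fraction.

Work in coordinates with Y = (0, 0), R = (1, 0), P = (0, 1), J = (3, 5).
1. U is the midpoint of JY ⇒ U = (3/2, 5/2)
2. K is where the line through R parallel to JP meets line PY ⇒ K = (0, -4/3)
3. W is the centroid of triangle UJR ⇒ W = (11/6, 5/2)
2·[KWU] = 23/18, 2·[YPW] = -11/6
[KWU]:[YPW] = 23/18:-11/6 = -23/33

[KWU]:[YPW] = -23/33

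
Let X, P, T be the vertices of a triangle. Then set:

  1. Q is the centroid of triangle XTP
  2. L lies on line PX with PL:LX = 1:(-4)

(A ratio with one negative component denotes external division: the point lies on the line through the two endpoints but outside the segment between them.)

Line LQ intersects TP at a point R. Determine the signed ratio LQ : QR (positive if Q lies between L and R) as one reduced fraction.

LQ:QR = -2

Work in coordinates with X = (0, 0), P = (1, 0), T = (0, 1).
1. Q is the centroid of triangle XTP ⇒ Q = (1/3, 1/3)
2. L lies on line PX with PL:LX = 1:(-4) ⇒ L = (4/3, 0)
line LQ meets TP at R = (5/6, 1/6)
Q = L + t·(R−L) with t = 2, so LQ:QR = 2:-1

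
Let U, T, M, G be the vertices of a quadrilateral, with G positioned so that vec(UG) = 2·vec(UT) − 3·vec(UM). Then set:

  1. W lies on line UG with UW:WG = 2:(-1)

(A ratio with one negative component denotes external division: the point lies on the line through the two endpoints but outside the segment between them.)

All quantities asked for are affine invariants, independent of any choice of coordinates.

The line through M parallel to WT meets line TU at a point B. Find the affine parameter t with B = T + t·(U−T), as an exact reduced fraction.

Choose coordinates U = (0, 0), T = (1, 0), M = (0, 1), G = (2, -3).
1. W lies on line UG with UW:WG = 2:(-1) ⇒ W = (4, -6)
through M parallel to WT: direction (-3, 6); meets TU at B = (1/2, 0)
B = T + t·(U−T) with t = 1/2

t = 1/2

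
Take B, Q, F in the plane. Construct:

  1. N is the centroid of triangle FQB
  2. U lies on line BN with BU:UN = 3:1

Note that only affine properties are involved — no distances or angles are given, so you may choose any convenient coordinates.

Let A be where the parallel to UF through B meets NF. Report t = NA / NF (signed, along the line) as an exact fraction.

t = 4

Set B = (0, 0), Q = (1, 0), F = (0, 1); any affine frame gives the same invariant.
1. N is the centroid of triangle FQB ⇒ N = (1/3, 1/3)
2. U lies on line BN with BU:UN = 3:1 ⇒ U = (1/4, 1/4)
through B parallel to UF: direction (-1/4, 3/4); meets NF at A = (-1, 3)
A = N + t·(F−N) with t = 4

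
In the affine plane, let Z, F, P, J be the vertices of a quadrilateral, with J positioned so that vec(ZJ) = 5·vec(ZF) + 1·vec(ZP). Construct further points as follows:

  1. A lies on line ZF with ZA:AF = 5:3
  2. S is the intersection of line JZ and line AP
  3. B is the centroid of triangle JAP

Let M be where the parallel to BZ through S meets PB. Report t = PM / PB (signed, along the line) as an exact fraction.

t = 88/81

Work in coordinates with Z = (0, 0), F = (1, 0), P = (0, 1), J = (5, 1).
1. A lies on line ZF with ZA:AF = 5:3 ⇒ A = (5/8, 0)
2. S is the intersection of line JZ and line AP ⇒ S = (5/9, 1/9)
3. B is the centroid of triangle JAP ⇒ B = (15/8, 2/3)
through S parallel to BZ: direction (-15/8, -2/3); meets PB at M = (55/27, 155/243)
M = P + t·(B−P) with t = 88/81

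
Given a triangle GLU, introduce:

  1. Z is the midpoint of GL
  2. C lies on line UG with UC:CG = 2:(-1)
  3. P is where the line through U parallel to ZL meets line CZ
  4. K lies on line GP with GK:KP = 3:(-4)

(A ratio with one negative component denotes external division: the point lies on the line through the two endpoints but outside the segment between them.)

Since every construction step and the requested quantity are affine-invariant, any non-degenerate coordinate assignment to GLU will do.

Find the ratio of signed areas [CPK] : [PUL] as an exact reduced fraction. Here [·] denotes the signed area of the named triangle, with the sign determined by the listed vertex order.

[CPK]:[PUL] = 4

Assign G = (0, 0), L = (1, 0), U = (0, 1) — the answer is frame-independent, so this choice is without loss of generality.
1. Z is the midpoint of GL ⇒ Z = (1/2, 0)
2. C lies on line UG with UC:CG = 2:(-1) ⇒ C = (0, -1)
3. P is where the line through U parallel to ZL meets line CZ ⇒ P = (1, 1)
4. K lies on line GP with GK:KP = 3:(-4) ⇒ K = (-3, -3)
2·[CPK] = 4, 2·[PUL] = 1
[CPK]:[PUL] = 4:1 = 4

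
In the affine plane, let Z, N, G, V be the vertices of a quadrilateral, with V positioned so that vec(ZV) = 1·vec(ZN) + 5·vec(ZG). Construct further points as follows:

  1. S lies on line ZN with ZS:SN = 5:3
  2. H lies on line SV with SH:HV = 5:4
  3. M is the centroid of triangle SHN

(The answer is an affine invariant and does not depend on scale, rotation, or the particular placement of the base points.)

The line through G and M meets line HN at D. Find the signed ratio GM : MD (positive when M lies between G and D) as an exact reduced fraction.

Set Z = (0, 0), N = (1, 0), G = (0, 1), V = (1, 5); any affine frame gives the same invariant.
1. S lies on line ZN with ZS:SN = 5:3 ⇒ S = (5/8, 0)
2. H lies on line SV with SH:HV = 5:4 ⇒ H = (5/6, 25/9)
3. M is the centroid of triangle SHN ⇒ M = (59/72, 25/27)
line GM meets HN at D = (2773/2934, 4025/4401)
M = G + t·(D−G) with t = 163/188, so GM:MD = 163/188:25/188

GM:MD = 163/25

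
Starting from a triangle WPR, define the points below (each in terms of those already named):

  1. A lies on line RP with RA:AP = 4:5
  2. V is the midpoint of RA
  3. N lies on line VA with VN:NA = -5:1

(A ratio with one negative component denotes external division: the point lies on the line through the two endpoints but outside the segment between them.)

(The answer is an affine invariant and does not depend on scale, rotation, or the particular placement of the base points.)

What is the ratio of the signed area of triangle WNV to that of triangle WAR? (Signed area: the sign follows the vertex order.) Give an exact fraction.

[WNV]:[WAR] = 5/8

Assign W = (0, 0), P = (1, 0), R = (0, 1) — the answer is frame-independent, so this choice is without loss of generality.
1. A lies on line RP with RA:AP = 4:5 ⇒ A = (4/9, 5/9)
2. V is the midpoint of RA ⇒ V = (2/9, 7/9)
3. N lies on line VA with VN:NA = -5:1 ⇒ N = (1/2, 1/2)
2·[WNV] = 5/18, 2·[WAR] = 4/9
[WNV]:[WAR] = 5/18:4/9 = 5/8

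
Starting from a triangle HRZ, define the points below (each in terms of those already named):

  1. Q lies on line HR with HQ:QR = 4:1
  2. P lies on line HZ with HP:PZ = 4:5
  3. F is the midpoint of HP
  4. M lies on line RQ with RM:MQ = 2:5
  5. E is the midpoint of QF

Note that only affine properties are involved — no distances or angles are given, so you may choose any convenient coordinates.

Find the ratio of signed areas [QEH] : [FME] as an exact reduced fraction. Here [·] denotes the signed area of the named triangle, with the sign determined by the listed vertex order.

[QEH]:[FME] = -28/5

Set H = (0, 0), R = (1, 0), Z = (0, 1); any affine frame gives the same invariant.
1. Q lies on line HR with HQ:QR = 4:1 ⇒ Q = (4/5, 0)
2. P lies on line HZ with HP:PZ = 4:5 ⇒ P = (0, 4/9)
3. F is the midpoint of HP ⇒ F = (0, 2/9)
4. M lies on line RQ with RM:MQ = 2:5 ⇒ M = (33/35, 0)
5. E is the midpoint of QF ⇒ E = (2/5, 1/9)
2·[QEH] = 4/45, 2·[FME] = -1/63
[QEH]:[FME] = 4/45:-1/63 = -28/5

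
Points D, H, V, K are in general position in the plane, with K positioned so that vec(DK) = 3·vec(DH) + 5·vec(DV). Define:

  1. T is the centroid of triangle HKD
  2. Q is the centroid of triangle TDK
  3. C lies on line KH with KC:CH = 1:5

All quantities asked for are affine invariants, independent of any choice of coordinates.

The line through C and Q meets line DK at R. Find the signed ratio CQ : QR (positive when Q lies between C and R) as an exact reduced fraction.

Assign D = (0, 0), H = (1, 0), V = (0, 1), K = (3, 5) — the answer is frame-independent, so this choice is without loss of generality.
1. T is the centroid of triangle HKD ⇒ T = (4/3, 5/3)
2. Q is the centroid of triangle TDK ⇒ Q = (13/9, 20/9)
3. C lies on line KH with KC:CH = 1:5 ⇒ C = (8/3, 25/6)
line CQ meets DK at R = (-1, -5/3)
Q = C + t·(R−C) with t = 1/3, so CQ:QR = 1/3:2/3

CQ:QR = 1/2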